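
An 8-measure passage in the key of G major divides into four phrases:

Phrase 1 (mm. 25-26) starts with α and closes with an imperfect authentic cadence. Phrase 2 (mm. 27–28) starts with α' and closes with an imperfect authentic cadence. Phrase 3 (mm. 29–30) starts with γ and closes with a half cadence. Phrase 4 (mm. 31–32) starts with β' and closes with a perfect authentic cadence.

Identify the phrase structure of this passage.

contrasting double period

Four phrases in two halves: the first half (bars 25–28) ends with an imperfect authentic cadence, the second (bars 29–32) with a perfect authentic cadence — a large antecedent–consequent pair, i.e. a double period.
Phrase 3 begins with different material from phrase 1, making it contrasting.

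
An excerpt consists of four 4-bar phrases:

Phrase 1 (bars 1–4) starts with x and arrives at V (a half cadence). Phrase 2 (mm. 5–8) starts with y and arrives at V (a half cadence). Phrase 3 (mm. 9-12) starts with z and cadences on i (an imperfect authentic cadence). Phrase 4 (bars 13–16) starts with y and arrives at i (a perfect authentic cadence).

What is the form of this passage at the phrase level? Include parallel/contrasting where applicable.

contrasting double period

Four phrases in two halves: the first half (bars 1–8) ends with a half cadence, the second (mm. 9-16) with a perfect authentic cadence — a large antecedent–consequent pair, i.e. a double period.
Phrase 3 begins with different material from phrase 1, making it contrasting.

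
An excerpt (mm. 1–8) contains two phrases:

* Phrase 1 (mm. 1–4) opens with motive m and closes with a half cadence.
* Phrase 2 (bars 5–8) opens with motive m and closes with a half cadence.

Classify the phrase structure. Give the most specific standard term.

repeated phrase

Both phrases have the same opening (m) and the same cadence (half cadence): the second is a restatement, not a consequent, so this is a repeated phrase rather than a period.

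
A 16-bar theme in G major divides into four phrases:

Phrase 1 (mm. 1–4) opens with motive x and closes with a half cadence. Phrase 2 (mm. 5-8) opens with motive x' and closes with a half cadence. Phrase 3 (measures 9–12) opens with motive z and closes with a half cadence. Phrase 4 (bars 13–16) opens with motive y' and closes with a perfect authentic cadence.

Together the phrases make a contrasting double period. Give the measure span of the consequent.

In a double period the first pair of phrases (ending half cadence) is the large antecedent and the second pair (ending perfect authentic cadence) is the large consequent; the consequent is measures 9–16.

measures 9–16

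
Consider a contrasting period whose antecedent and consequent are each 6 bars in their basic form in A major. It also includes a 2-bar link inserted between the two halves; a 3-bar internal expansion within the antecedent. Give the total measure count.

Basic contrasting period: 6 + 6 = 12 bars.
12 (basic form) + 2 (link) + 3 (internal expansion) = 17.

17 measures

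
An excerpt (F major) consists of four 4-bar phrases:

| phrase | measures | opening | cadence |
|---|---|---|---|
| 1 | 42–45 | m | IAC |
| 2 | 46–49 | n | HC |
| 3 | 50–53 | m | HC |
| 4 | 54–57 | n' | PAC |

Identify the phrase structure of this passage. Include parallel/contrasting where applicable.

parallel double period

Four phrases in two halves: the first half (mm. 42-49) ends with a half cadence, the second (bars 50–57) with a perfect authentic cadence — a large antecedent–consequent pair, i.e. a double period.
Phrase 3 begins with the same material as phrase 1, making it parallel.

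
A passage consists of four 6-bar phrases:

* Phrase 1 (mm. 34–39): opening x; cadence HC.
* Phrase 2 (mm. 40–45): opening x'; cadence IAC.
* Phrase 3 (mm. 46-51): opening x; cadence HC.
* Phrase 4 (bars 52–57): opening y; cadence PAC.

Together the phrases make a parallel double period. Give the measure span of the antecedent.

measures 34–45

In a double period the first pair of phrases (ending imperfect authentic cadence) is the large antecedent and the second pair (ending perfect authentic cadence) is the large consequent; the antecedent is measures 34–45.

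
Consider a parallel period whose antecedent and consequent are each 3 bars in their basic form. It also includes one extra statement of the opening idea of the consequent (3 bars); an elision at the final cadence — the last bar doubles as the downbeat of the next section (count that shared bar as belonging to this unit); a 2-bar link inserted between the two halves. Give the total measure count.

Basic parallel period: 3 + 3 = 6 bars.
6 (basic form) + 3 (extra statement) + 2 (link) = 11.
The elision shares a bar with the next section but does not change this unit's count.

11 measures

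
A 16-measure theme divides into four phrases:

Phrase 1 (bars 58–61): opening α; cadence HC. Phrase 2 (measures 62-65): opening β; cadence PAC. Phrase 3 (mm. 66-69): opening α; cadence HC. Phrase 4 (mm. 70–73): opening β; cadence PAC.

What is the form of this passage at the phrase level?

repeated period

The cadence pattern HC–PAC–HC–PAC is weak–strong twice, and phrases 3–4 restate phrases 1–2: a period heard twice, not a double period (which would end weakly at phrase 2).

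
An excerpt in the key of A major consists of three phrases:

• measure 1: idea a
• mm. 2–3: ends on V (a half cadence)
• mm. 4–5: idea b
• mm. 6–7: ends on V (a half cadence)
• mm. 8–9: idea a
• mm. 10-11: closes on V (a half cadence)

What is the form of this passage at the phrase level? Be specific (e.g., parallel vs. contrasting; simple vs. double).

The final phrase closes with a half cadence, which is not stronger than the preceding half cadence; the 3 phrases lack an overall antecedent–consequent design and so form a phrase group.

phrase group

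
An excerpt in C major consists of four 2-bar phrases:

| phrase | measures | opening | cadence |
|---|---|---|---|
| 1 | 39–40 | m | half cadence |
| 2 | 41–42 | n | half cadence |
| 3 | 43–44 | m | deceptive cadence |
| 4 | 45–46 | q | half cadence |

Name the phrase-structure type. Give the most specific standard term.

Phrase 4 ends with a half cadence, no stronger than phrase 2's half cadence, so the four phrases do not form a double period; nor do phrases 3–4 duplicate 1–2, so it is not a repeated period. With no phrase reaching a conclusive cadence, the passage is a phrase group.

phrase group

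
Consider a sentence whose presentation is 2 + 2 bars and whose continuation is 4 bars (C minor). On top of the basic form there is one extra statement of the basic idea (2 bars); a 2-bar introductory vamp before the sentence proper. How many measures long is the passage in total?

12 measures

Basic sentence: 2 + 2 + 4 = 8 bars.
8 (basic form) + 2 (extra statement) + 2 (introduction) = 12.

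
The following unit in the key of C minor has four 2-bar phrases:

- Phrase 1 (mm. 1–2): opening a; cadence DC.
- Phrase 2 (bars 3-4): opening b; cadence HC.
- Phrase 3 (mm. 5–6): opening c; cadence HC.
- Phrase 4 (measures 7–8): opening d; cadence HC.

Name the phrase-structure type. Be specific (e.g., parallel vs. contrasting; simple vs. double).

phrase group

Phrase 4 ends with a half cadence, no stronger than phrase 2's half cadence, so the four phrases do not form a double period; nor do phrases 3–4 duplicate 1–2, so it is not a repeated period. With no phrase reaching a conclusive cadence, the passage is a phrase group.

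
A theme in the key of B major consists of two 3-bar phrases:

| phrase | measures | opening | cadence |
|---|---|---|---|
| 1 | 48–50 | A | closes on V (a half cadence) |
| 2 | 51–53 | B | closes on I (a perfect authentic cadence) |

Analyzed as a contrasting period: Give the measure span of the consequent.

The antecedent is the phrase ending with the weaker cadence (half cadence, phrase 1) and the consequent the one ending more conclusively (perfect authentic cadence, phrase 2); the consequent is mm. 51–53.

measures 51–53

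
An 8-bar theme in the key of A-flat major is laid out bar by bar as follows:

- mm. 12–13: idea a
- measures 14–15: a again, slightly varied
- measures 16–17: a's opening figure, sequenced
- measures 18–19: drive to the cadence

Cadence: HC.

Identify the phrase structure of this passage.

sentence

Basic idea (bars 12–13) + its repetition (mm. 14–15) form the presentation; fragmentation and cadence (measures 16–19) form the continuation — the 8-bar whole is a sentence.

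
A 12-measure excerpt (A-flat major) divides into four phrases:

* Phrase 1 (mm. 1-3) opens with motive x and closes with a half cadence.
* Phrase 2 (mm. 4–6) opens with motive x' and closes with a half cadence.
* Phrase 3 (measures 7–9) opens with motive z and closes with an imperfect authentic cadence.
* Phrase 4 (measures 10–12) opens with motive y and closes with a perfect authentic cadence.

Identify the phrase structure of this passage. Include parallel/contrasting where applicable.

Four phrases in two halves: the first half (mm. 1–6) ends with a half cadence, the second (bars 7-12) with a perfect authentic cadence — a large antecedent–consequent pair, i.e. a double period.
Phrase 3 begins with different material from phrase 1, making it contrasting.

contrasting double period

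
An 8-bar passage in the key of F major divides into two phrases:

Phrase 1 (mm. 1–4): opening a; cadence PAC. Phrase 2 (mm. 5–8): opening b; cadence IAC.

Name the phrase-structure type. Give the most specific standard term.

The second phrase closes with an imperfect authentic cadence, which is not stronger than the first phrase's perfect authentic cadence; without a weak→strong cadential pair there is no antecedent–consequent relationship, so this is a phrase group rather than a period.

phrase group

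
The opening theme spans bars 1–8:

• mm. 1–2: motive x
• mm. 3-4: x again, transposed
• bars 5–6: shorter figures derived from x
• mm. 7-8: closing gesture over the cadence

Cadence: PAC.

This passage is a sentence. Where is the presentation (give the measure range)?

The presentation of a sentence is the basic idea (mm. 1-2) plus its repetition (bars 3–4); the presentation is therefore measures 1–4.

measures 1–4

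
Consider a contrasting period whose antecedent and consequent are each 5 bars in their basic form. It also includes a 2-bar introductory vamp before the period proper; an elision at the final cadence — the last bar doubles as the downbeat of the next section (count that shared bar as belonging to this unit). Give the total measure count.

Basic contrasting period: 5 + 5 = 10 bars.
10 (basic form) + 2 (introduction) = 12.
The elision shares a bar with the next section but does not change this unit's count.

12 measures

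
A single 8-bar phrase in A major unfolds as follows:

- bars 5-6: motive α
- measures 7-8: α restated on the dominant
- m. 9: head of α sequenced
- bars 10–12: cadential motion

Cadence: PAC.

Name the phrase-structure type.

Basic idea (mm. 5–6) + its repetition (mm. 7–8) form the presentation; fragmentation and cadence (measures 9-12) form the continuation — the 8-bar whole is a sentence.

sentence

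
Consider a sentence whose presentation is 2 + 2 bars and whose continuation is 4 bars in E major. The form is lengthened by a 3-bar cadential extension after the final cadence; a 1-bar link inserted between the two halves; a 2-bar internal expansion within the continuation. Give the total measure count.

14 measures

Basic sentence: 2 + 2 + 4 = 8 bars.
8 (basic form) + 3 (cadential extension) + 1 (link) + 2 (internal expansion) = 14.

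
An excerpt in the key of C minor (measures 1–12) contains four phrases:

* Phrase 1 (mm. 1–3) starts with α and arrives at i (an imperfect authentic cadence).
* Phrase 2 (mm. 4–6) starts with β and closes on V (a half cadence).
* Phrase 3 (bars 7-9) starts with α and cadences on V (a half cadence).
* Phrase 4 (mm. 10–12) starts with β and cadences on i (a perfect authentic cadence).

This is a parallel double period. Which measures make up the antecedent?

In a double period the first pair of phrases (ending half cadence) is the large antecedent and the second pair (ending perfect authentic cadence) is the large consequent; the antecedent is measures 1–6.

measures 1–6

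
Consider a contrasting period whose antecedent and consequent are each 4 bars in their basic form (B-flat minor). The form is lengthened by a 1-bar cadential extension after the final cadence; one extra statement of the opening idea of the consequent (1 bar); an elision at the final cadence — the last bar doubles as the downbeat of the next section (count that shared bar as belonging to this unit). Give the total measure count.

10 measures

Basic contrasting period: 4 + 4 = 8 bars.
8 (basic form) + 1 (cadential extension) + 1 (extra statement) = 10.
The elision shares a bar with the next section but does not change this unit's count.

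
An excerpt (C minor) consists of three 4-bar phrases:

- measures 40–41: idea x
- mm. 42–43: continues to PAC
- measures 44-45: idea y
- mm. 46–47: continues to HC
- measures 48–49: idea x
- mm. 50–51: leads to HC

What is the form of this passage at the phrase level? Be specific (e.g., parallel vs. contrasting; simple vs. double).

The final phrase closes with a half cadence, which is not stronger than the preceding half cadence; the 3 phrases lack an overall antecedent–consequent design and so form a phrase group.

phrase group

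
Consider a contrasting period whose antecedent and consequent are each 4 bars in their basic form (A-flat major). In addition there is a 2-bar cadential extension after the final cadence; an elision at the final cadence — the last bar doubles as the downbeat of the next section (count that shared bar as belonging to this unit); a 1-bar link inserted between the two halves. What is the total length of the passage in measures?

11 measures

Basic contrasting period: 4 + 4 = 8 bars.
8 (basic form) + 2 (cadential extension) + 1 (link) = 11.
The elision shares a bar with the next section but does not change this unit's count.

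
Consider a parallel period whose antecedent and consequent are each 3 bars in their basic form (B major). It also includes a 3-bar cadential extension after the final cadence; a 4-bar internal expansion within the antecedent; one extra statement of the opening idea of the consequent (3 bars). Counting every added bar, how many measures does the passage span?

Basic parallel period: 3 + 3 = 6 bars.
6 (basic form) + 3 (cadential extension) + 4 (internal expansion) + 3 (extra statement) = 16.

16 measures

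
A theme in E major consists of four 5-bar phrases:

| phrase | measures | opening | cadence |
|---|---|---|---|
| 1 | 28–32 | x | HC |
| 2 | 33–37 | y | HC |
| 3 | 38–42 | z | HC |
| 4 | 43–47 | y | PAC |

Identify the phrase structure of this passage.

contrasting double period

Four phrases in two halves: the first half (mm. 28–37) ends with a half cadence, the second (bars 38–47) with a perfect authentic cadence — a large antecedent–consequent pair, i.e. a double period.
Phrase 3 begins with different material from phrase 1, making it contrasting.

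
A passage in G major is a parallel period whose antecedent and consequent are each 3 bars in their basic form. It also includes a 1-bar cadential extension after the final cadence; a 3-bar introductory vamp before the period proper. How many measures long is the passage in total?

10 measures

Basic parallel period: 3 + 3 = 6 bars.
6 (basic form) + 1 (cadential extension) + 3 (introduction) = 10.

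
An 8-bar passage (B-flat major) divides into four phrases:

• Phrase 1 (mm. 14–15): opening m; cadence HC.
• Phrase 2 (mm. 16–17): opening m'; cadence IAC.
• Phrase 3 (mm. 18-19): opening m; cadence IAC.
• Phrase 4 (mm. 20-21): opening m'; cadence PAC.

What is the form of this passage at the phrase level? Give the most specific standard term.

Four phrases in two halves: the first half (bars 14-17) ends with an imperfect authentic cadence, the second (mm. 18-21) with a perfect authentic cadence — a large antecedent–consequent pair, i.e. a double period.
Phrase 3 begins with the same material as phrase 1, making it parallel.

parallel double period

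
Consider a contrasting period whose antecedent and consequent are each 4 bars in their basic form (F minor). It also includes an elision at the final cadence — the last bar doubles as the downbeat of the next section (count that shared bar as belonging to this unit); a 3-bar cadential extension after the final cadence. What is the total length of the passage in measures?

11 measures

Basic contrasting period: 4 + 4 = 8 bars.
8 (basic form) + 3 (cadential extension) = 11.
The elision shares a bar with the next section but does not change this unit's count.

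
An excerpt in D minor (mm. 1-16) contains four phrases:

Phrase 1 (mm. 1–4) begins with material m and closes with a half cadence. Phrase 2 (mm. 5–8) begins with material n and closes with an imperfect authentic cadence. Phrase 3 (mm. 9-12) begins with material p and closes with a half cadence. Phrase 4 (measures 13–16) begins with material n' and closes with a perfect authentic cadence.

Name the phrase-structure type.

contrasting double period

Four phrases in two halves: the first half (mm. 1–8) ends with an imperfect authentic cadence, the second (mm. 9–16) with a perfect authentic cadence — a large antecedent–consequent pair, i.e. a double period.
Phrase 3 begins with different material from phrase 1, making it contrasting.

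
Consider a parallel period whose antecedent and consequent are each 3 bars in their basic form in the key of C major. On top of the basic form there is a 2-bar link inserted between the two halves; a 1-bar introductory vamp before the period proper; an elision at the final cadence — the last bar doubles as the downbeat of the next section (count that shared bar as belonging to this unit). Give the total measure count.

9 measures

Basic parallel period: 3 + 3 = 6 bars.
6 (basic form) + 2 (link) + 1 (introduction) = 9.
The elision shares a bar with the next section but does not change this unit's count.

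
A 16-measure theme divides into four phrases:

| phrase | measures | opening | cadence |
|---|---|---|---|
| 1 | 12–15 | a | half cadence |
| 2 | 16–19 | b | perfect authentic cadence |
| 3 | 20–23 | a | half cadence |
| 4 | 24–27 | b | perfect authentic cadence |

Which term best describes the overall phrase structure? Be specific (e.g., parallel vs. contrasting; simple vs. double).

repeated period

The cadence pattern HC–PAC–HC–PAC is weak–strong twice, and phrases 3–4 restate phrases 1–2: a period heard twice, not a double period (which would end weakly at phrase 2).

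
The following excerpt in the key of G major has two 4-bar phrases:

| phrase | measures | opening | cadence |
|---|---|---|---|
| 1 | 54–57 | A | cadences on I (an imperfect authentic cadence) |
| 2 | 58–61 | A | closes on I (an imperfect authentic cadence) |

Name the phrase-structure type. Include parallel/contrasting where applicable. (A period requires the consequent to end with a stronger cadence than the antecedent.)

repeated phrase

Both phrases have the same opening (A) and the same cadence (imperfect authentic cadence): the second is a restatement, not a consequent, so this is a repeated phrase rather than a period.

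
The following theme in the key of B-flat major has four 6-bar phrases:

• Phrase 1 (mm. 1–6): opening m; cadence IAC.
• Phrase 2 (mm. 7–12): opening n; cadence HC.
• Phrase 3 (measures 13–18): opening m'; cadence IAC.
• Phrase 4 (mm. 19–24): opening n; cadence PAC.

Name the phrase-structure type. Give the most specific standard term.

Four phrases in two halves: the first half (bars 1–12) ends with a half cadence, the second (mm. 13–24) with a perfect authentic cadence — a large antecedent–consequent pair, i.e. a double period.
Phrase 3 begins with the same material as phrase 1, making it parallel.

parallel double period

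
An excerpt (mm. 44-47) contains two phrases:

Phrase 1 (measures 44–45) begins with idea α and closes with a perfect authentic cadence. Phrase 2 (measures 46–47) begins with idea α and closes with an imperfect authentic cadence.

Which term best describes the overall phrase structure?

phrase group

The second phrase closes with an imperfect authentic cadence, which is not stronger than the first phrase's perfect authentic cadence; without a weak→strong cadential pair there is no antecedent–consequent relationship, so this is a phrase group rather than a period.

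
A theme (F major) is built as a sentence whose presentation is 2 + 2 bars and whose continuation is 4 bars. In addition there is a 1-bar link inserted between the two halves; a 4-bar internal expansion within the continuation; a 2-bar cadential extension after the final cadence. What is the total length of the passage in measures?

15 measures

Basic sentence: 2 + 2 + 4 = 8 bars.
8 (basic form) + 1 (link) + 4 (internal expansion) + 2 (cadential extension) = 15.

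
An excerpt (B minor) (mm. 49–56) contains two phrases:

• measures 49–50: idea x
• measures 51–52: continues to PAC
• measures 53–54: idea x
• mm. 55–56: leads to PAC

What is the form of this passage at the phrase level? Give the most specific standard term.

repeated phrase

Both phrases have the same opening (x) and the same cadence (perfect authentic cadence): the second is a restatement, not a consequent, so this is a repeated phrase rather than a period.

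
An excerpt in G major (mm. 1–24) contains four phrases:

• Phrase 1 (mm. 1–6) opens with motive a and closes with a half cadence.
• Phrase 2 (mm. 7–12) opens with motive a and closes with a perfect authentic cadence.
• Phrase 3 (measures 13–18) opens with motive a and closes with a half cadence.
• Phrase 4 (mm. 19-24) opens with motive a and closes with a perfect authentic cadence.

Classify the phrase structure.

The cadence pattern HC–PAC–HC–PAC is weak–strong twice, and phrases 3–4 restate phrases 1–2: a period heard twice, not a double period (which would end weakly at phrase 2).

repeated period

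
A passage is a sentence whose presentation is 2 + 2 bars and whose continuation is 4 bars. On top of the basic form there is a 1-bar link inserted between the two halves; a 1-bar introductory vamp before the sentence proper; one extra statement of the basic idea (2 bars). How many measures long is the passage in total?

Basic sentence: 2 + 2 + 4 = 8 bars.
8 (basic form) + 1 (link) + 1 (introduction) + 2 (extra statement) = 12.

12 measures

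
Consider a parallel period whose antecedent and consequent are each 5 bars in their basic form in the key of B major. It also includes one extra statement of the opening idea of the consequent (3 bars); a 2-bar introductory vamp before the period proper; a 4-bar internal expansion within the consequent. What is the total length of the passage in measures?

19 measures

Basic parallel period: 5 + 5 = 10 bars.
10 (basic form) + 3 (extra statement) + 2 (introduction) + 4 (internal expansion) = 19.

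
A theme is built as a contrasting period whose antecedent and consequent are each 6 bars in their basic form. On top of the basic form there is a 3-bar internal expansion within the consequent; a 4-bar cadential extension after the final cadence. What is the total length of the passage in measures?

19 measures

Basic contrasting period: 6 + 6 = 12 bars.
12 (basic form) + 3 (internal expansion) + 4 (cadential extension) = 19.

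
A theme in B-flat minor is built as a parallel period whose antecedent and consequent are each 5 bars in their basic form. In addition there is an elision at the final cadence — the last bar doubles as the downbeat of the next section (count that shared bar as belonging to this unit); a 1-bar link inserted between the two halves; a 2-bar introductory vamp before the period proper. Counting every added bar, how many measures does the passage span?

13 measures

Basic parallel period: 5 + 5 = 10 bars.
10 (basic form) + 1 (link) + 2 (introduction) = 13.
The elision shares a bar with the next section but does not change this unit's count.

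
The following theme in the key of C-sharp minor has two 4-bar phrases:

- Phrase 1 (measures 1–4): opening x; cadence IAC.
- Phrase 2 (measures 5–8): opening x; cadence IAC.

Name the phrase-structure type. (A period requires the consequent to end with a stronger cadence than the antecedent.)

Both phrases have the same opening (x) and the same cadence (imperfect authentic cadence): the second is a restatement, not a consequent, so this is a repeated phrase rather than a period.

repeated phrase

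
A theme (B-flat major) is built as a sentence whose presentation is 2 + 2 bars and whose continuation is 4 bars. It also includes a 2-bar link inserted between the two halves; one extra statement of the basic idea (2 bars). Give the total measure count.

12 measures

Basic sentence: 2 + 2 + 4 = 8 bars.
8 (basic form) + 2 (link) + 2 (extra statement) = 12.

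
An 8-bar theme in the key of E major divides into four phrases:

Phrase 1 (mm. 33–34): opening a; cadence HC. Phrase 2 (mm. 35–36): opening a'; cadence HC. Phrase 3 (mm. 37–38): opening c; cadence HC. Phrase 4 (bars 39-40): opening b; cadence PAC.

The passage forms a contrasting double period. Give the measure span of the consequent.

In a double period the four phrases pair into a large antecedent (phrases 1–2, ending half cadence) and a large consequent (phrases 3–4, ending perfect authentic cadence). The consequent spans mm. 37–40.

measures 37–40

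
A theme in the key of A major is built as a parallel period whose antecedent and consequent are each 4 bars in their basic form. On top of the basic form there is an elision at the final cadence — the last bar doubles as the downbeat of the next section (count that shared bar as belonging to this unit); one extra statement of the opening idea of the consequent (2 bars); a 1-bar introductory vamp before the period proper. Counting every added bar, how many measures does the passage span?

11 measures

Basic parallel period: 4 + 4 = 8 bars.
8 (basic form) + 2 (extra statement) + 1 (introduction) = 11.
The elision shares a bar with the next section but does not change this unit's count.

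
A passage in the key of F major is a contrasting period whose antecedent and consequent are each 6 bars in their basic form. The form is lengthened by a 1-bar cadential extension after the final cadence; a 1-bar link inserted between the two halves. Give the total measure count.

14 measures

Basic contrasting period: 6 + 6 = 12 bars.
12 (basic form) + 1 (cadential extension) + 1 (link) = 14.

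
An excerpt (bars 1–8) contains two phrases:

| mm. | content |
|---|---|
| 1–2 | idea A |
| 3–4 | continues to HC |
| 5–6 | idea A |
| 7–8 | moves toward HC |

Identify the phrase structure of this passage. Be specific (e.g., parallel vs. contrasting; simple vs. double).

repeated phrase

Both phrases have the same opening (A) and the same cadence (half cadence): the second is a restatement, not a consequent, so this is a repeated phrase rather than a period.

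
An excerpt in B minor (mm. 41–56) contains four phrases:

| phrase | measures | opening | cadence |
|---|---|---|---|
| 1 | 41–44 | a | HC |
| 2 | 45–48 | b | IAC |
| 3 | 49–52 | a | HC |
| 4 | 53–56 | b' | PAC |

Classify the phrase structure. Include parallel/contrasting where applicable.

parallel double period

Four phrases in two halves: the first half (mm. 41–48) ends with an imperfect authentic cadence, the second (bars 49–56) with a perfect authentic cadence — a large antecedent–consequent pair, i.e. a double period.
Phrase 3 begins with the same material as phrase 1, making it parallel.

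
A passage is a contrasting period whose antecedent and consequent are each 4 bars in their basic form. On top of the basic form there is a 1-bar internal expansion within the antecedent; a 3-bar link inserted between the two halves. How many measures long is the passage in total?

12 measures

Basic contrasting period: 4 + 4 = 8 bars.
8 (basic form) + 1 (internal expansion) + 3 (link) = 12.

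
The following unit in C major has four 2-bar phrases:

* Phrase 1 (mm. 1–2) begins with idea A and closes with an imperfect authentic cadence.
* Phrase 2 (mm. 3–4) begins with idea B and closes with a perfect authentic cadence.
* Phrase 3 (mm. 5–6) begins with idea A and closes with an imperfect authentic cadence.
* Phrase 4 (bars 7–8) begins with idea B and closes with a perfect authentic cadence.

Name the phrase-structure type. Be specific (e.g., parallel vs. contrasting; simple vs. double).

The cadence pattern IAC–PAC–IAC–PAC is weak–strong twice, and phrases 3–4 restate phrases 1–2: a period heard twice, not a double period (which would end weakly at phrase 2).

repeated period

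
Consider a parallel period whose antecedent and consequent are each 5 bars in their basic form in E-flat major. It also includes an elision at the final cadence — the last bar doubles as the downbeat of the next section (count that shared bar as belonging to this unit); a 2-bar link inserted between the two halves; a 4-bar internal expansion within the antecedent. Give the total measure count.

Basic parallel period: 5 + 5 = 10 bars.
10 (basic form) + 2 (link) + 4 (internal expansion) = 16.
The elision shares a bar with the next section but does not change this unit's count.

16 measures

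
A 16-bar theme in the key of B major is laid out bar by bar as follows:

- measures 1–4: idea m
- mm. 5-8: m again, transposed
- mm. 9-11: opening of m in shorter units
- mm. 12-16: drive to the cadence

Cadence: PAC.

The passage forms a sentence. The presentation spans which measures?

The presentation of a sentence is the basic idea (measures 1-4) plus its repetition (mm. 5–8); the presentation is therefore measures 1–8.

measures 1–8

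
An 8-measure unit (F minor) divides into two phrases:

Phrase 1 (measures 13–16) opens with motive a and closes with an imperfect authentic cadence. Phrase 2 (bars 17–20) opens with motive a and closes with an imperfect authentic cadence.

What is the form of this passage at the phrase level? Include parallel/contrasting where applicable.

Both phrases have the same opening (a) and the same cadence (imperfect authentic cadence): the second is a restatement, not a consequent, so this is a repeated phrase rather than a period.

repeated phrase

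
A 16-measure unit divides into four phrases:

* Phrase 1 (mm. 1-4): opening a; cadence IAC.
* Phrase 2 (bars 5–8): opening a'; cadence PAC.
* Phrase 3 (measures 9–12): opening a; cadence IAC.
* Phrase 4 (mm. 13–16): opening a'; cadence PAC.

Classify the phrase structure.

repeated period

The cadence pattern IAC–PAC–IAC–PAC is weak–strong twice, and phrases 3–4 restate phrases 1–2: a period heard twice, not a double period (which would end weakly at phrase 2).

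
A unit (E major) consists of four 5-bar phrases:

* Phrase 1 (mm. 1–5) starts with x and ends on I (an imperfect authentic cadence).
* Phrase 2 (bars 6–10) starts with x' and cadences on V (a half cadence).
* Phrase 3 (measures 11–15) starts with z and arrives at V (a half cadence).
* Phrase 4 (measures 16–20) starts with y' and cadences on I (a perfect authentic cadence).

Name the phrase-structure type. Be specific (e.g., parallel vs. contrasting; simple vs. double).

contrasting double period

Four phrases in two halves: the first half (bars 1-10) ends with a half cadence, the second (mm. 11–20) with a perfect authentic cadence — a large antecedent–consequent pair, i.e. a double period.
Phrase 3 begins with different material from phrase 1, making it contrasting.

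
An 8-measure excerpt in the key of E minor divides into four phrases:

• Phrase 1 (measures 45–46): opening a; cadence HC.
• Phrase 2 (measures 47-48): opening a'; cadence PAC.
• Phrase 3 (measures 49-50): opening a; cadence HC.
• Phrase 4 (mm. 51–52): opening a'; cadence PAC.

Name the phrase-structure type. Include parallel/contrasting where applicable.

repeated period

The cadence pattern HC–PAC–HC–PAC is weak–strong twice, and phrases 3–4 restate phrases 1–2: a period heard twice, not a double period (which would end weakly at phrase 2).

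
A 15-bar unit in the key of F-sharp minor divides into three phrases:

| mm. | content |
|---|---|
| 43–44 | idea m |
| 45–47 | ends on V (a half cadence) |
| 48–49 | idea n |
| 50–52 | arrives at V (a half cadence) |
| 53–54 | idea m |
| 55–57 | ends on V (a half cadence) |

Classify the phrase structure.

phrase group

The final phrase closes with a half cadence, which is not stronger than the preceding half cadence; the 3 phrases lack an overall antecedent–consequent design and so form a phrase group.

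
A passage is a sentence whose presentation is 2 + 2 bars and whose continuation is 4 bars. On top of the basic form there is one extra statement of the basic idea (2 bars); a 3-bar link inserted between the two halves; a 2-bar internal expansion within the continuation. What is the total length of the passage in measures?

Basic sentence: 2 + 2 + 4 = 8 bars.
8 (basic form) + 2 (extra statement) + 3 (link) + 2 (internal expansion) = 15.

15 measures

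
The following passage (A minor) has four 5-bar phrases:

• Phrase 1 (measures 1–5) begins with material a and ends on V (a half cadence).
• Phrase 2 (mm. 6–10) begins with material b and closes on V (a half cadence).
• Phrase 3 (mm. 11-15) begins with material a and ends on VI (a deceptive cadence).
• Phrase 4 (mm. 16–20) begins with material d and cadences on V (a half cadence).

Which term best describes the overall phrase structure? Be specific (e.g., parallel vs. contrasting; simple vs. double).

Phrase 4 ends with a half cadence, no stronger than phrase 2's half cadence, so the four phrases do not form a double period; nor do phrases 3–4 duplicate 1–2, so it is not a repeated period. With no phrase reaching a conclusive cadence, the passage is a phrase group.

phrase group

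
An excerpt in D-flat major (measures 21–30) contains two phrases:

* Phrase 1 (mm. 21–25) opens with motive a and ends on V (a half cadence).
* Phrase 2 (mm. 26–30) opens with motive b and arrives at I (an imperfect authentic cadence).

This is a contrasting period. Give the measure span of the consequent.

measures 26–30

The phrase ending with the weaker cadence (half cadence) is the antecedent; the one ending more conclusively (imperfect authentic cadence) is the consequent. The consequent is measures 26–30.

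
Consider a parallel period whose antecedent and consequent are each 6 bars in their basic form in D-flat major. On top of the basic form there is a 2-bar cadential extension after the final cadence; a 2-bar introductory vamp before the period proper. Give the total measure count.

16 measures

Basic parallel period: 6 + 6 = 12 bars.
12 (basic form) + 2 (cadential extension) + 2 (introduction) = 16.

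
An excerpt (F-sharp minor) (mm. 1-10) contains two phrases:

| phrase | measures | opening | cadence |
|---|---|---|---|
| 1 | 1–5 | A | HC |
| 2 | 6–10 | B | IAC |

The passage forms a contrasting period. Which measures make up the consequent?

measures 6–10

The antecedent is the phrase ending with the weaker cadence (half cadence, phrase 1) and the consequent the one ending more conclusively (imperfect authentic cadence, phrase 2); the consequent is mm. 6–10.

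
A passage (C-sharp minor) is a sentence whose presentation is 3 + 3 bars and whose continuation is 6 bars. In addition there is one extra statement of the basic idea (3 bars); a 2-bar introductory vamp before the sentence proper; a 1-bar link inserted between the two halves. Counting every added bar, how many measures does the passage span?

18 measures

Basic sentence: 3 + 3 + 6 = 12 bars.
12 (basic form) + 3 (extra statement) + 2 (introduction) + 1 (link) = 18.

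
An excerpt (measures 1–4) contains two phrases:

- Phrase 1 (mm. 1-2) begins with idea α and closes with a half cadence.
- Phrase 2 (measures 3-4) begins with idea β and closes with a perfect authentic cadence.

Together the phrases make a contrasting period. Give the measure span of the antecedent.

The phrase ending with the weaker cadence (half cadence) is the antecedent; the one ending more conclusively (perfect authentic cadence) is the consequent. The antecedent is measures 1–2.

measures 1–2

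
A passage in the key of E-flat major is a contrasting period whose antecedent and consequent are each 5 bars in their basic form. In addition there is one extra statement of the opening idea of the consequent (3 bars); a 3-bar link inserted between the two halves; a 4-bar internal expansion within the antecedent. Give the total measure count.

Basic contrasting period: 5 + 5 = 10 bars.
10 (basic form) + 3 (extra statement) + 3 (link) + 4 (internal expansion) = 20.

20 measures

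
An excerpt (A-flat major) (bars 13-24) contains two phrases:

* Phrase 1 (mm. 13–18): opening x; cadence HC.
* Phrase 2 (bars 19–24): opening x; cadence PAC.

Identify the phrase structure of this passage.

Phrase 1 ends with a half cadence (weaker) and phrase 2 with a perfect authentic cadence (stronger): antecedent + consequent = a period.
The two phrases open with the same material (x / x), so the period is parallel.

parallel period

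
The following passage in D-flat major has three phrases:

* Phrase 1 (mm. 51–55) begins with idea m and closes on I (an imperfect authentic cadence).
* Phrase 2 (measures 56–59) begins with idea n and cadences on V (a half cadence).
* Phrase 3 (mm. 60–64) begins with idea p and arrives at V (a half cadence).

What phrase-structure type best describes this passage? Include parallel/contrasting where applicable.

phrase group

The final phrase closes with a half cadence, which is not stronger than the preceding half cadence; the 3 phrases lack an overall antecedent–consequent design and so form a phrase group.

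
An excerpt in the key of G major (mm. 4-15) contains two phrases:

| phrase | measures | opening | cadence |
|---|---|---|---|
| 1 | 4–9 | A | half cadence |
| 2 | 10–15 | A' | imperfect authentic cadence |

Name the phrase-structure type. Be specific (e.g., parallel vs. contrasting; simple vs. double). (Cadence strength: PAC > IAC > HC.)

Phrase 1 ends with a half cadence (weaker) and phrase 2 with an imperfect authentic cadence (stronger): antecedent + consequent = a period.
The two phrases open with the same material (A / A'), so the period is parallel.

parallel period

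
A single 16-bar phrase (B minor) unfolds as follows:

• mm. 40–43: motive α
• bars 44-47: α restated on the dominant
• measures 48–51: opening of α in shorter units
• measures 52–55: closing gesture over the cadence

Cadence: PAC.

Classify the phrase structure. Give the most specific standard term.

sentence

Basic idea (bars 40–43) + its repetition (bars 44–47) form the presentation; fragmentation and cadence (mm. 48–55) form the continuation — the 16-bar whole is a sentence.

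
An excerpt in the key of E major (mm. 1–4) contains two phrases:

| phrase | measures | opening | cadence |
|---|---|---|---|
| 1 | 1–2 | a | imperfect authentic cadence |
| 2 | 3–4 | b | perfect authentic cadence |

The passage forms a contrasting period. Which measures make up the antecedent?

The phrase ending with the weaker cadence (imperfect authentic cadence) is the antecedent; the one ending more conclusively (perfect authentic cadence) is the consequent. The antecedent is measures 1–2.

measures 1–2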